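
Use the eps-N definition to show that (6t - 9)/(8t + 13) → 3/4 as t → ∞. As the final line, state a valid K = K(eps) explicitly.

K = (75/32)/eps

Fix eps > 0. We seek K > 0 such that t > K implies |(6t - 9)/(8t + 13) − (3/4)| < eps.
(6t - 9)/(8t + 13) − (3/4) = (8(6t - 9) − 6(8t + 13)) / (8(8t + 13)) = -150/(8(8t + 13)).
For t > 0 we have 8t + 13 > 8t, so |(6t - 9)/(8t + 13) − (3/4)| = 150/(8(8t + 13)) < 150/(8·8t) = (75/32)/t.
Thus |(6t - 9)/(8t + 13) − (3/4)| < eps whenever t > (75/32)/eps.
Take K = (75/32)/eps. If t > K then |(6t - 9)/(8t + 13) − (3/4)| < (75/32)/t < eps.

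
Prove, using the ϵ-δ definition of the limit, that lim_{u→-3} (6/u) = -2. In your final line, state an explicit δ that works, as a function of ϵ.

δ = min(3/2, (3/4)ϵ)

Let ϵ > 0. We seek δ > 0 such that 0 < |u + 3| < δ implies |6/u + 2| < ϵ.
|6/u + 2| = 6·|-3 − u|/(3·|u|) = 6|u + 3|/(3|u|).
Restrict δ ≤ 3/2. Then |u + 3| < 3/2 gives |u| > 3/2, so 3|u| > 9/2.
Then |6/u + 2| < 6|u + 3|/(9/2), which is < ϵ when |u + 3| < (3/4)ϵ.
Take δ = min(3/2, (3/4)ϵ). Then 0 < |u + 3| < δ gives both |u + 3| < 3/2 and |u + 3| < (3/4)ϵ, so |6/u + 2| < ϵ.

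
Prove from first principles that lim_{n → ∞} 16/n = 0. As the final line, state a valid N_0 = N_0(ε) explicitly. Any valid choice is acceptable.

N_0 = 16/ε

Let ε > 0. For n ≥ 1, |16/n − 0| = 16/(n) ≤ 16/n.
We need 16/n < ε, i.e. n > 16/ε.
Take N_0 = 16/ε. If n > N_0 then |16/n| ≤ 16/n < ε.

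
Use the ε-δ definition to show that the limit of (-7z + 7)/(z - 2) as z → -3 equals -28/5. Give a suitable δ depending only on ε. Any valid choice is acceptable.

δ = min(5/2, (25/14)ε)

Let ε > 0 be given. We want δ > 0 with 0 < |z + 3| < δ ⇒ |(-7z + 7)/(z - 2) + 28/5| < ε.
Combining over a common denominator, (-7z + 7)/(z - 2) + 28/5 = [(-7z + 7)·(-5) − 28·(z - 2)] / [(-5)·(z - 2)] = 7(z + 3) / ((-5)(z - 2)).
So |(-7z + 7)/(z - 2) + 28/5| = 7|z + 3| / (5·|z − 2|).
Require δ ≤ 5/2, so |z − 2| ≥ |-5| − |z + 3| > 5 − 5/2 = 5/2.
Hence |(-7z + 7)/(z - 2) + 28/5| < 7|z + 3|/(5·(5/2)) = (14/25)|z + 3|, which is < ε once |z + 3| < (25/14)ε.
Take δ = min(5/2, (25/14)ε). Then 0 < |z + 3| < δ forces both bounds, so |(-7z + 7)/(z - 2) + 28/5| < ε.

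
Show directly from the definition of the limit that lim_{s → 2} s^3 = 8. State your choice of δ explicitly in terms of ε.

Let ε > 0. We seek δ > 0 with 0 < |s − 2| < δ ⇒ |s^3 − 8| < ε.
Factor: s^3 − 8 = (s − 2)(s^2 + 2s + 4), so |s^3 − 8| = |s − 2|·|s^2 + 2s + 4|.
Impose δ ≤ 1 so that |s| < 3; then |s^2 + 2s + 4| ≤ 19.
Hence |s^3 − 8| ≤ 19|s − 2|, which is < ε once |s − 2| < ε/19.
Take δ = min(1, ε/19). If 0 < |s − 2| < δ then both bounds hold and |s^3 − 8| ≤ 19|s − 2| < 19·(ε/19) = ε.

δ = min(1, ε/19)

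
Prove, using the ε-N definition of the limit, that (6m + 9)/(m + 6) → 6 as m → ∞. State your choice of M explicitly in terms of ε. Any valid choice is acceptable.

M = 27/ε

Fix ε > 0. For m ≥ 1, |(6m + 9)/(m + 6) − 6| = |-27|/((m + 6)) = 27/((m + 6)).
Since m + 6 ≥ m for m ≥ 1, this is ≤ 27/(m) = 27/m.
So |(6m + 9)/(m + 6) − 6| < ε whenever m > 27/ε.
Take M = 27/ε. If m > M then |(6m + 9)/(m + 6) − 6| ≤ 27/m < ε.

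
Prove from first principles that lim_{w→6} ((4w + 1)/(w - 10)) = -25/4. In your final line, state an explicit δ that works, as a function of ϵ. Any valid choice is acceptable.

Let ϵ > 0 be given. We want δ > 0 with 0 < |w − 6| < δ ⇒ |(4w + 1)/(w - 10) + 25/4| < ϵ.
Combining over a common denominator, (4w + 1)/(w - 10) + 25/4 = [(4w + 1)·(-4) − 25·(w - 10)] / [(-4)·(w - 10)] = -41(w − 6) / ((-4)(w - 10)).
So |(4w + 1)/(w - 10) + 25/4| = 41|w − 6| / (4·|w − 10|).
Restrict δ ≤ 2. Then |w − 6| < 2 gives |w − 10| = |(w − 6) + (-4)| ≥ 4 − 2 = 2.
Hence |(4w + 1)/(w - 10) + 25/4| < 41|w − 6|/(4·2) = (41/8)|w − 6|, which is < ϵ once |w − 6| < (8/41)ϵ.
Take δ = min(2, (8/41)ϵ). Then 0 < |w − 6| < δ forces both bounds, so |(4w + 1)/(w - 10) + 25/4| < ϵ.

δ = min(2, (8/41)ϵ)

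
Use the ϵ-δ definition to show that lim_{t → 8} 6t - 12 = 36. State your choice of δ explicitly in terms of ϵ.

δ = ϵ/6

Fix ϵ > 0. We need δ > 0 so that 0 < |t − 8| < δ implies |(6t - 12) − 36| < ϵ.
Since (6t - 12) − 36 = 6(t − 8), we have |(6t - 12) − 36| = 6|t − 8|.
So 6|t − 8| < ϵ exactly when |t − 8| < ϵ/6.
Choosing δ = ϵ/6 gives |(6t - 12) − 36| = 6|t − 8| < ϵ whenever |t − 8| < δ.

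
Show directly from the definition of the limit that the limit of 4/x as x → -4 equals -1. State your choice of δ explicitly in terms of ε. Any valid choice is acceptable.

Let ε > 0 be given. We seek δ > 0 such that 0 < |x + 4| < δ implies |4/x + 1| < ε.
|4/x + 1| = 4·|-4 − x|/(4·|x|) = 4|x + 4|/(4|x|).
Restrict δ ≤ 2. Then |x + 4| < 2 gives |x| > 2, so 4|x| > 8.
Then |4/x + 1| < 4|x + 4|/8, which is < ε when |x + 4| < 2ε.
Take δ = min(2, 2ε). Then 0 < |x + 4| < δ gives both |x + 4| < 2 and |x + 4| < 2ε, so |4/x + 1| < ε.

δ = min(2, 2ε)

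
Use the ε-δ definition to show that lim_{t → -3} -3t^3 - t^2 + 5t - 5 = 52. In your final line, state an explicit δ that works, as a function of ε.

δ = min(2, ε/134)

Let ε > 0. We want δ > 0 such that 0 < |t + 3| < δ implies |(-3t^3 - t^2 + 5t - 5) − 52| < ε.
(-3t^3 - t^2 + 5t - 5) − 52 = -3t^3 - t^2 + 5t - 57 = (t + 3)(-3t^2 + 8t - 19).
So |(-3t^3 - t^2 + 5t - 5) − 52| = |t + 3|·|-3t^2 + 8t - 19|.
Assume first that |t + 3| < 2, so |t| < 5. Then |-3t^2 + 8t - 19| ≤ 3·5^2 + 8·5 + 19 = 134.
Hence |(-3t^3 - t^2 + 5t - 5) − 52| ≤ 134|t + 3| < ε provided |t + 3| < ε/134.
Take δ = min(2, ε/134). Then 0 < |t + 3| < δ gives both |t + 3| < 2 and |t + 3| < ε/134, so |(-3t^3 - t^2 + 5t - 5) − 52| < ε.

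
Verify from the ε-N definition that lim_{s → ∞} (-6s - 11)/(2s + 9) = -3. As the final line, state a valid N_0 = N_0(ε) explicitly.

N_0 = 8/ε

Let ε > 0 be given. We seek N_0 > 0 such that s > N_0 implies |(-6s - 11)/(2s + 9) + 3| < ε.
(-6s - 11)/(2s + 9) + 3 = (2(-6s - 11) − (-6)(2s + 9)) / (2(2s + 9)) = 32/(2(2s + 9)).
For s > 0 we have 2s + 9 > 2s, so |(-6s - 11)/(2s + 9) + 3| = 32/(2(2s + 9)) < 32/(2·2s) = 8/s.
Thus |(-6s - 11)/(2s + 9) + 3| < ε whenever s > 8/ε.
Take N_0 = 8/ε. If s > N_0 then |(-6s - 11)/(2s + 9) + 3| < 8/s < ε.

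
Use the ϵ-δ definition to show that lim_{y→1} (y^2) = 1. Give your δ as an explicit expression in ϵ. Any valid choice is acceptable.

δ = min(2, ϵ/4)

Fix ϵ > 0. We seek δ > 0 with 0 < |y − 1| < δ ⇒ |y^2 − 1| < ϵ.
Factor: y^2 − 1 = (y − 1)(y + 1), so |y^2 − 1| = |y − 1|·|y + 1|.
Impose δ ≤ 2 so that |y| < 3; then |y + 1| ≤ 4.
Hence |y^2 − 1| ≤ 4|y − 1|, which is < ϵ once |y − 1| < ϵ/4.
Take δ = min(2, ϵ/4). If 0 < |y − 1| < δ then both bounds hold and |y^2 − 1| ≤ 4|y − 1| < 4·(ϵ/4) = ϵ.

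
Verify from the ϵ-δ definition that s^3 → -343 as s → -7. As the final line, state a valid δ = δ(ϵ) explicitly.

δ = min(1, ϵ/169)

Let ϵ > 0 be given. We seek δ > 0 with 0 < |s + 7| < δ ⇒ |s^3 + 343| < ϵ.
Factor: s^3 + 343 = (s + 7)(s^2 - 7s + 49), so |s^3 + 343| = |s + 7|·|s^2 - 7s + 49|.
Restrict δ ≤ 1. Then |s + 7| < 1 gives |s| < 8, so by the triangle inequality |s^2 - 7s + 49| ≤ 8^2 + 7·8 + 49 = 169.
Hence |s^3 + 343| ≤ 169|s + 7|, which is < ϵ once |s + 7| < ϵ/169.
Take δ = min(1, ϵ/169). If 0 < |s + 7| < δ then both bounds hold and |s^3 + 343| ≤ 169|s + 7| < 169·(ϵ/169) = ϵ.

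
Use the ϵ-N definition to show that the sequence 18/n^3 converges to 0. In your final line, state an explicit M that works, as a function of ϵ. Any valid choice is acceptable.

M = (18/ϵ)^{1/3}

Suppose ϵ > 0. For n ≥ 1, |18/n^3 − 0| = 18/n^3.
18/n^3 < ϵ ⇔ n^3 > 18/ϵ ⇔ n > (18/ϵ)^{1/3}.
Take M = (18/ϵ)^{1/3}. Then n > M implies 18/n^3 < ϵ.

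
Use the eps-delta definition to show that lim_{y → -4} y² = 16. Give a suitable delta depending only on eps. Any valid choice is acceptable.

Let eps > 0. We seek delta > 0 with 0 < |y + 4| < delta ⇒ |y² − 16| < eps.
Factor: y² − 16 = (y + 4)(y - 4), so |y² − 16| = |y + 4|·|y - 4|.
Restrict delta ≤ 1. Then |y + 4| < 1 gives |y| < 5, so by the triangle inequality |y - 4| ≤ 5 + 4 = 9.
Hence |y² − 16| ≤ 9|y + 4|, which is < eps once |y + 4| < eps/9.
Take delta = min(1, eps/9). If 0 < |y + 4| < delta then both bounds hold and |y² − 16| ≤ 9|y + 4| < 9·(eps/9) = eps.

delta = min(1, eps/9)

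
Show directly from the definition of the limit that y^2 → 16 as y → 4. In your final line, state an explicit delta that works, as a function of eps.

delta = min(1, eps/9)

Fix eps > 0. We seek delta > 0 with 0 < |y − 4| < delta ⇒ |y^2 − 16| < eps.
Factor: y^2 − 16 = (y − 4)(y + 4), so |y^2 − 16| = |y − 4|·|y + 4|.
Restrict delta ≤ 1. Then |y − 4| < 1 gives |y| < 5, so by the triangle inequality |y + 4| ≤ 5 + 4 = 9.
Hence |y^2 − 16| ≤ 9|y − 4|, which is < eps once |y − 4| < eps/9.
Take delta = min(1, eps/9). If 0 < |y − 4| < delta then both bounds hold and |y^2 − 16| ≤ 9|y − 4| < 9·(eps/9) = eps.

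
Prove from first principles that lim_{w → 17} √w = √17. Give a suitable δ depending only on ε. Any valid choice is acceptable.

δ = min(17, √17·ε)

Fix ε > 0. We want δ > 0 such that 0 < |w − 17| < δ implies |√w − √17| < ε.
Rationalise: √w − √17 = (w − 17)/(√w + √17), so |√w − √17| = |w − 17|/(√w + √17).
Restrict δ ≤ 17 so that |w − 17| < 17 forces w > 0, and then √w + √17 > √17.
Hence |√w − √17| < |w − 17|/√17, which is < ε once |w − 17| < √17·ε.
Take δ = min(17, √17·ε). If 0 < |w − 17| < δ then w > 0 and |√w − √17| < |w − 17|/√17 < ε.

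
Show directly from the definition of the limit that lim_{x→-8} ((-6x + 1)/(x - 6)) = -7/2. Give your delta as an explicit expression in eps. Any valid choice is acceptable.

delta = min(7, (14/5)eps)

Let eps > 0. We want delta > 0 with 0 < |x + 8| < delta ⇒ |(-6x + 1)/(x - 6) + 7/2| < eps.
Combining over a common denominator, (-6x + 1)/(x - 6) + 7/2 = [(-6x + 1)·(-14) − 49·(x - 6)] / [(-14)·(x - 6)] = 35(x + 8) / ((-14)(x - 6)).
So |(-6x + 1)/(x - 6) + 7/2| = 35|x + 8| / (14·|x − 6|).
Require delta ≤ 7, so |x − 6| ≥ |-14| − |x + 8| > 14 − 7 = 7.
Hence |(-6x + 1)/(x - 6) + 7/2| < 35|x + 8|/(14·7) = (5/14)|x + 8|, which is < eps once |x + 8| < (14/5)eps.
Take delta = min(7, (14/5)eps). Then 0 < |x + 8| < delta forces both bounds, so |(-6x + 1)/(x - 6) + 7/2| < eps.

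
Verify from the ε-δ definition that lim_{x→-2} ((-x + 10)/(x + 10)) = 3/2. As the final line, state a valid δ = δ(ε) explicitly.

δ = min(4, (8/5)ε)

Fix ε > 0. We want δ > 0 with 0 < |x + 2| < δ ⇒ |(-x + 10)/(x + 10) − (3/2)| < ε.
Combining over a common denominator, (-x + 10)/(x + 10) − (3/2) = [(-x + 10)·8 − 12·(x + 10)] / [8·(x + 10)] = -20(x + 2) / (8(x + 10)).
So |(-x + 10)/(x + 10) − (3/2)| = 20|x + 2| / (8·|x + 10|).
Restrict δ ≤ 4. Then |x + 2| < 4 gives |x + 10| = |(x + 2) + 8| ≥ 8 − 4 = 4.
Hence |(-x + 10)/(x + 10) − (3/2)| < 20|x + 2|/(8·4) = (5/8)|x + 2|, which is < ε once |x + 2| < (8/5)ε.
Take δ = min(4, (8/5)ε). Then 0 < |x + 2| < δ forces both bounds, so |(-x + 10)/(x + 10) − (3/2)| < ε.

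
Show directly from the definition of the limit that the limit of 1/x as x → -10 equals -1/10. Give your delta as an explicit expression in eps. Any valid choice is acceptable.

Fix eps > 0. We seek delta > 0 such that 0 < |x + 10| < delta implies |1/x + 1/10| < eps.
|1/x + 1/10| = |-10 − x|/(10·|x|) = |x + 10|/(10|x|).
Require delta ≤ 5 so that |x| > 10 − 5 = 5, hence 10|x| > 50.
Then |1/x + 1/10| < |x + 10|/50, which is < eps when |x + 10| < 50eps.
Take delta = min(5, 50eps). Then 0 < |x + 10| < delta gives both |x + 10| < 5 and |x + 10| < 50eps, so |1/x + 1/10| < eps.

delta = min(5, 50eps)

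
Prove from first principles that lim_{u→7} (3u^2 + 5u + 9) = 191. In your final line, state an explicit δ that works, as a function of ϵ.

Let ϵ > 0. We want δ > 0 such that 0 < |u − 7| < δ implies |(3u^2 + 5u + 9) − 191| < ϵ.
(3u^2 + 5u + 9) − 191 = 3u^2 + 5u - 182 = (u − 7)(3u + 26).
So |(3u^2 + 5u + 9) − 191| = |u − 7|·|3u + 26|.
Require δ ≤ 2. Then |u − 7| < 2 gives |u| < 9, and by the triangle inequality |3u + 26| ≤ 3·9 + 26 = 53.
Hence |(3u^2 + 5u + 9) − 191| ≤ 53|u − 7| < ϵ provided |u − 7| < ϵ/53.
Choosing δ = min(2, ϵ/53) ensures both conditions, hence |(3u^2 + 5u + 9) − 191| < ϵ.

δ = min(2, ϵ/53)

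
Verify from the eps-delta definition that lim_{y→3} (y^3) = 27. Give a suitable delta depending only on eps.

delta = min(1, eps/37)

Let eps > 0. We seek delta > 0 with 0 < |y − 3| < delta ⇒ |y^3 − 27| < eps.
Factor: y^3 − 27 = (y − 3)(y^2 + 3y + 9), so |y^3 − 27| = |y − 3|·|y^2 + 3y + 9|.
Restrict delta ≤ 1. Then |y − 3| < 1 gives |y| < 4, so by the triangle inequality |y^2 + 3y + 9| ≤ 4^2 + 3·4 + 9 = 37.
Hence |y^3 − 27| ≤ 37|y − 3|, which is < eps once |y − 3| < eps/37.
Take delta = min(1, eps/37). If 0 < |y − 3| < delta then both bounds hold and |y^3 − 27| ≤ 37|y − 3| < 37·(eps/37) = eps.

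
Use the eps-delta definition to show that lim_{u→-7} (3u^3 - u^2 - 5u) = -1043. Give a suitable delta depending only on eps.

delta = min(2, eps/590)

Suppose eps > 0. We want delta > 0 such that 0 < |u + 7| < delta implies |(3u^3 - u^2 - 5u) + 1043| < eps.
(3u^3 - u^2 - 5u) + 1043 = 3u^3 - u^2 - 5u + 1043 = (u + 7)(3u^2 - 22u + 149).
So |(3u^3 - u^2 - 5u) + 1043| = |u + 7|·|3u^2 - 22u + 149|.
Require delta ≤ 2. Then |u + 7| < 2 gives |u| < 9, and by the triangle inequality |3u^2 - 22u + 149| ≤ 3·9^2 + 22·9 + 149 = 590.
Hence |(3u^3 - u^2 - 5u) + 1043| ≤ 590|u + 7| < eps provided |u + 7| < eps/590.
Choosing delta = min(2, eps/590) ensures both conditions, hence |(3u^3 - u^2 - 5u) + 1043| < eps.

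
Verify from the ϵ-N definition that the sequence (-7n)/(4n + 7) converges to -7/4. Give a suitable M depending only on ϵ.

Suppose ϵ > 0. For n ≥ 1, |(-7n)/(4n + 7) + 7/4| = |49|/(4(4n + 7)) = 49/(4(4n + 7)).
Since 4n + 7 ≥ 4n for n ≥ 1, this is ≤ 49/(4·4n) = (49/16)/n.
So |(-7n)/(4n + 7) + 7/4| < ϵ whenever n > (49/16)/ϵ.
Take M = (49/16)/ϵ. If n > M then |(-7n)/(4n + 7) + 7/4| ≤ (49/16)/n < ϵ.

M = (49/16)/ϵ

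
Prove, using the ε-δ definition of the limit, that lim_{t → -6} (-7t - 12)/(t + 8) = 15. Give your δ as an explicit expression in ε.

δ = min(1, (1/22)ε)

Let ε > 0 be given. We want δ > 0 with 0 < |t + 6| < δ ⇒ |(-7t - 12)/(t + 8) − 15| < ε.
Combining over a common denominator, (-7t - 12)/(t + 8) − 15 = [(-7t - 12)·2 − 30·(t + 8)] / [2·(t + 8)] = -44(t + 6) / (2(t + 8)).
So |(-7t - 12)/(t + 8) − 15| = 44|t + 6| / (2·|t + 8|).
Require δ ≤ 1, so |t + 8| ≥ |2| − |t + 6| > 2 − 1 = 1.
Hence |(-7t - 12)/(t + 8) − 15| < 44|t + 6|/(2·1) = 22|t + 6|, which is < ε once |t + 6| < (1/22)ε.
Take δ = min(1, (1/22)ε). Then 0 < |t + 6| < δ forces both bounds, so |(-7t - 12)/(t + 8) − 15| < ε.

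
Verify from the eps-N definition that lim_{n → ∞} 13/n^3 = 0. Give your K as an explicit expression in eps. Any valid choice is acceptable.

Let eps > 0. For n ≥ 1, |13/n^3 − 0| = 13/n^3.
13/n^3 < eps ⇔ n^3 > 13/eps ⇔ n > (13/eps)^{1/3}.
Take K = (13/eps)^{1/3}. Then n > K implies 13/n^3 < eps.

K = (13/eps)^{1/3}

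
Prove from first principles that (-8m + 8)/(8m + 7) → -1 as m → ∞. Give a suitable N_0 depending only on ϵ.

Let ϵ > 0 be given. For m ≥ 1, |(-8m + 8)/(8m + 7) + 1| = |120|/(8(8m + 7)) = 120/(8(8m + 7)).
Since 8m + 7 ≥ 8m for m ≥ 1, this is ≤ 120/(8·8m) = (15/8)/m.
So |(-8m + 8)/(8m + 7) + 1| < ϵ whenever m > (15/8)/ϵ.
Take N_0 = (15/8)/ϵ. If m > N_0 then |(-8m + 8)/(8m + 7) + 1| ≤ (15/8)/m < ϵ.

N_0 = (15/8)/ϵ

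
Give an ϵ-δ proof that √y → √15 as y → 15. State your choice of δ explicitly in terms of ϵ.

δ = min(15, √15·ϵ)

Fix ϵ > 0. We want δ > 0 such that 0 < |y − 15| < δ implies |√y − √15| < ϵ.
Multiplying by the conjugate, |√y − √15| = |y − 15|/(√y + √15).
Restrict δ ≤ 15 so that |y − 15| < 15 forces y > 0, and then √y + √15 > √15.
Hence |√y − √15| < |y − 15|/√15, which is < ϵ once |y − 15| < √15·ϵ.
Take δ = min(15, √15·ϵ). If 0 < |y − 15| < δ then y > 0 and |√y − √15| < |y − 15|/√15 < ϵ.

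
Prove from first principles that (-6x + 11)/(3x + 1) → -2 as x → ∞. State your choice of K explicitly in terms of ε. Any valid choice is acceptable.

K = (13/3)/ε

Fix ε > 0. We seek K > 0 such that x > K implies |(-6x + 11)/(3x + 1) + 2| < ε.
(-6x + 11)/(3x + 1) + 2 = (3(-6x + 11) − (-6)(3x + 1)) / (3(3x + 1)) = 39/(3(3x + 1)).
For x > 0 we have 3x + 1 > 3x, so |(-6x + 11)/(3x + 1) + 2| = 39/(3(3x + 1)) < 39/(3·3x) = (13/3)/x.
Thus |(-6x + 11)/(3x + 1) + 2| < ε whenever x > (13/3)/ε.
Take K = (13/3)/ε. If x > K then |(-6x + 11)/(3x + 1) + 2| < (13/3)/x < ε.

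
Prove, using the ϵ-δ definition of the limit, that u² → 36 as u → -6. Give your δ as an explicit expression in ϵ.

δ = min(1, ϵ/13)

Let ϵ > 0. We seek δ > 0 with 0 < |u + 6| < δ ⇒ |u² − 36| < ϵ.
Factor: u² − 36 = (u + 6)(u - 6), so |u² − 36| = |u + 6|·|u - 6|.
Restrict δ ≤ 1. Then |u + 6| < 1 gives |u| < 7, so by the triangle inequality |u - 6| ≤ 7 + 6 = 13.
Hence |u² − 36| ≤ 13|u + 6|, which is < ϵ once |u + 6| < ϵ/13.
Take δ = min(1, ϵ/13). If 0 < |u + 6| < δ then both bounds hold and |u² − 36| ≤ 13|u + 6| < 13·(ϵ/13) = ϵ.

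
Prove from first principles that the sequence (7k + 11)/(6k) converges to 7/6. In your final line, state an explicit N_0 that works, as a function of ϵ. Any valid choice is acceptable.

Suppose ϵ > 0. For k ≥ 1, |(7k + 11)/(6k) − (7/6)| = |66|/(6(6k)) = 66/(6(6k)).
Since 6k ≥ 6k for k ≥ 1, this is ≤ 66/(6·6k) = (11/6)/k.
So |(7k + 11)/(6k) − (7/6)| < ϵ whenever k > (11/6)/ϵ.
Take N_0 = (11/6)/ϵ. If k > N_0 then |(7k + 11)/(6k) − (7/6)| ≤ (11/6)/k < ϵ.

N_0 = (11/6)/ϵ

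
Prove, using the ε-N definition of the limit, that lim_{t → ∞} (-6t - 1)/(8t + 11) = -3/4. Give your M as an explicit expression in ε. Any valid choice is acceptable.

M = (29/32)/ε

Suppose ε > 0. We seek M > 0 such that t > M implies |(-6t - 1)/(8t + 11) + 3/4| < ε.
(-6t - 1)/(8t + 11) + 3/4 = (8(-6t - 1) − (-6)(8t + 11)) / (8(8t + 11)) = 58/(8(8t + 11)).
For t > 0 we have 8t + 11 > 8t, so |(-6t - 1)/(8t + 11) + 3/4| = 58/(8(8t + 11)) < 58/(8·8t) = (29/32)/t.
Thus |(-6t - 1)/(8t + 11) + 3/4| < ε whenever t > (29/32)/ε.
Take M = (29/32)/ε. If t > M then |(-6t - 1)/(8t + 11) + 3/4| < (29/32)/t < ε.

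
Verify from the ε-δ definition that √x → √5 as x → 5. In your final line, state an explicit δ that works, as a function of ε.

Fix ε > 0. We want δ > 0 such that 0 < |x − 5| < δ implies |√x − √5| < ε.
Rationalise: √x − √5 = (x − 5)/(√x + √5), so |√x − √5| = |x − 5|/(√x + √5).
Restrict δ ≤ 5 so that |x − 5| < 5 forces x > 0, and then √x + √5 > √5.
Hence |√x − √5| < |x − 5|/√5, which is < ε once |x − 5| < √5·ε.
Take δ = min(5, √5·ε). If 0 < |x − 5| < δ then x > 0 and |√x − √5| < |x − 5|/√5 < ε.

δ = min(5, √5·ε)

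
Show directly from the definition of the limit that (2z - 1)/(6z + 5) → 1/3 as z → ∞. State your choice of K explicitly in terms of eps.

Fix eps > 0. We seek K > 0 such that z > K implies |(2z - 1)/(6z + 5) − (1/3)| < eps.
(2z - 1)/(6z + 5) − (1/3) = (6(2z - 1) − 2(6z + 5)) / (6(6z + 5)) = -16/(6(6z + 5)).
For z > 0 we have 6z + 5 > 6z, so |(2z - 1)/(6z + 5) − (1/3)| = 16/(6(6z + 5)) < 16/(6·6z) = (4/9)/z.
Thus |(2z - 1)/(6z + 5) − (1/3)| < eps whenever z > (4/9)/eps.
Take K = (4/9)/eps. If z > K then |(2z - 1)/(6z + 5) − (1/3)| < (4/9)/z < eps.

K = (4/9)/eps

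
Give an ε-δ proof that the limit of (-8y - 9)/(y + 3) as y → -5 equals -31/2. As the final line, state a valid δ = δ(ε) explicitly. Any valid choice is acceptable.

δ = min(1, (2/15)ε)

Fix ε > 0. We want δ > 0 with 0 < |y + 5| < δ ⇒ |(-8y - 9)/(y + 3) + 31/2| < ε.
Combining over a common denominator, (-8y - 9)/(y + 3) + 31/2 = [(-8y - 9)·(-2) − 31·(y + 3)] / [(-2)·(y + 3)] = -15(y + 5) / ((-2)(y + 3)).
So |(-8y - 9)/(y + 3) + 31/2| = 15|y + 5| / (2·|y + 3|).
Require δ ≤ 1, so |y + 3| ≥ |-2| − |y + 5| > 2 − 1 = 1.
Hence |(-8y - 9)/(y + 3) + 31/2| < 15|y + 5|/(2·1) = (15/2)|y + 5|, which is < ε once |y + 5| < (2/15)ε.
Take δ = min(1, (2/15)ε). Then 0 < |y + 5| < δ forces both bounds, so |(-8y - 9)/(y + 3) + 31/2| < ε.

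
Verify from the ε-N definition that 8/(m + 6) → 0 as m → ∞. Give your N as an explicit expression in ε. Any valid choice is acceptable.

N = 8/ε

Fix ε > 0. For m ≥ 1, |8/(m + 6) − 0| = 8/(m + 6) ≤ 8/m.
We need 8/m < ε, i.e. m > 8/ε.
Take N = 8/ε. If m > N then |8/(m + 6)| ≤ 8/m < ε.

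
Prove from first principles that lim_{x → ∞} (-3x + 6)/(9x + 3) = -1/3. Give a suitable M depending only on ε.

M = (7/9)/ε

Fix ε > 0. We seek M > 0 such that x > M implies |(-3x + 6)/(9x + 3) + 1/3| < ε.
(-3x + 6)/(9x + 3) + 1/3 = (9(-3x + 6) − (-3)(9x + 3)) / (9(9x + 3)) = 63/(9(9x + 3)).
For x > 0 we have 9x + 3 > 9x, so |(-3x + 6)/(9x + 3) + 1/3| = 63/(9(9x + 3)) < 63/(9·9x) = (7/9)/x.
Thus |(-3x + 6)/(9x + 3) + 1/3| < ε whenever x > (7/9)/ε.
Take M = (7/9)/ε. If x > M then |(-3x + 6)/(9x + 3) + 1/3| < (7/9)/x < ε.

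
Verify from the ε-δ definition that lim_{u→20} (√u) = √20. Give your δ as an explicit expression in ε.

Fix ε > 0. We want δ > 0 such that 0 < |u − 20| < δ implies |√u − √20| < ε.
Rationalise: √u − √20 = (u − 20)/(√u + √20), so |√u − √20| = |u − 20|/(√u + √20).
Restrict δ ≤ 20 so that |u − 20| < 20 forces u > 0, and then √u + √20 > √20.
Hence |√u − √20| < |u − 20|/√20, which is < ε once |u − 20| < √20·ε.
Take δ = min(20, √20·ε). If 0 < |u − 20| < δ then u > 0 and |√u − √20| < |u − 20|/√20 < ε.

δ = min(20, √20·ε)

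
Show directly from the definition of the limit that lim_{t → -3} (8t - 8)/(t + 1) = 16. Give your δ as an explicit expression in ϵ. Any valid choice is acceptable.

Let ϵ > 0 be given. We want δ > 0 with 0 < |t + 3| < δ ⇒ |(8t - 8)/(t + 1) − 16| < ϵ.
Combining over a common denominator, (8t - 8)/(t + 1) − 16 = [(8t - 8)·(-2) − (-32)·(t + 1)] / [(-2)·(t + 1)] = 16(t + 3) / ((-2)(t + 1)).
So |(8t - 8)/(t + 1) − 16| = 16|t + 3| / (2·|t + 1|).
Restrict δ ≤ 1. Then |t + 3| < 1 gives |t + 1| = |(t + 3) + (-2)| ≥ 2 − 1 = 1.
Hence |(8t - 8)/(t + 1) − 16| < 16|t + 3|/(2·1) = 8|t + 3|, which is < ϵ once |t + 3| < (1/8)ϵ.
Take δ = min(1, (1/8)ϵ). Then 0 < |t + 3| < δ forces both bounds, so |(8t - 8)/(t + 1) − 16| < ϵ.

δ = min(1, (1/8)ϵ)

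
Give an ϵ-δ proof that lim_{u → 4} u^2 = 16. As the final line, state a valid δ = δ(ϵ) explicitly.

Suppose ϵ > 0. We seek δ > 0 with 0 < |u − 4| < δ ⇒ |u^2 − 16| < ϵ.
Factor: u^2 − 16 = (u − 4)(u + 4), so |u^2 − 16| = |u − 4|·|u + 4|.
Restrict δ ≤ 1. Then |u − 4| < 1 gives |u| < 5, so by the triangle inequality |u + 4| ≤ 5 + 4 = 9.
Hence |u^2 − 16| ≤ 9|u − 4|, which is < ϵ once |u − 4| < ϵ/9.
Take δ = min(1, ϵ/9). If 0 < |u − 4| < δ then both bounds hold and |u^2 − 16| ≤ 9|u − 4| < 9·(ϵ/9) = ϵ.

δ = min(1, ϵ/9)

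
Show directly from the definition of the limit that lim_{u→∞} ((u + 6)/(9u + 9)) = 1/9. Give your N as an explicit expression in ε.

N = (5/9)/ε

Suppose ε > 0. We seek N > 0 such that u > N implies |(u + 6)/(9u + 9) − (1/9)| < ε.
(u + 6)/(9u + 9) − (1/9) = (9(u + 6) − (9u + 9)) / (9(9u + 9)) = 45/(9(9u + 9)).
For u > 0 we have 9u + 9 > 9u, so |(u + 6)/(9u + 9) − (1/9)| = 45/(9(9u + 9)) < 45/(9·9u) = (5/9)/u.
Thus |(u + 6)/(9u + 9) − (1/9)| < ε whenever u > (5/9)/ε.
Take N = (5/9)/ε. If u > N then |(u + 6)/(9u + 9) − (1/9)| < (5/9)/u < ε.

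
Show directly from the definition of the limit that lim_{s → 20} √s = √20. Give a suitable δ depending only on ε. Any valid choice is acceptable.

Suppose ε > 0. We want δ > 0 such that 0 < |s − 20| < δ implies |√s − √20| < ε.
Rationalise: √s − √20 = (s − 20)/(√s + √20), so |√s − √20| = |s − 20|/(√s + √20).
Restrict δ ≤ 20 so that |s − 20| < 20 forces s > 0, and then √s + √20 > √20.
Hence |√s − √20| < |s − 20|/√20, which is < ε once |s − 20| < √20·ε.
Take δ = min(20, √20·ε). If 0 < |s − 20| < δ then s > 0 and |√s − √20| < |s − 20|/√20 < ε.

δ = min(20, √20·ε)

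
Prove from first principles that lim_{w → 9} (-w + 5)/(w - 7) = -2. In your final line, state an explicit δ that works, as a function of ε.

Suppose ε > 0. We want δ > 0 with 0 < |w − 9| < δ ⇒ |(-w + 5)/(w - 7) + 2| < ε.
Combining over a common denominator, (-w + 5)/(w - 7) + 2 = [(-w + 5)·2 − (-4)·(w - 7)] / [2·(w - 7)] = 2(w − 9) / (2(w - 7)).
So |(-w + 5)/(w - 7) + 2| = 2|w − 9| / (2·|w − 7|).
Restrict δ ≤ 1. Then |w − 9| < 1 gives |w − 7| = |(w − 9) + 2| ≥ 2 − 1 = 1.
Hence |(-w + 5)/(w - 7) + 2| < 2|w − 9|/(2·1) = |w − 9|, which is < ε once |w − 9| < ε.
Take δ = min(1, ε). Then 0 < |w − 9| < δ forces both bounds, so |(-w + 5)/(w - 7) + 2| < ε.

δ = min(1, ε)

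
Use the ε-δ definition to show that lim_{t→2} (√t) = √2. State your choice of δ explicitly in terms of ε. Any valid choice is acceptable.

δ = min(2, √2·ε)

Suppose ε > 0. We want δ > 0 such that 0 < |t − 2| < δ implies |√t − √2| < ε.
Multiplying by the conjugate, |√t − √2| = |t − 2|/(√t + √2).
Restrict δ ≤ 2 so that |t − 2| < 2 forces t > 0, and then √t + √2 > √2.
Hence |√t − √2| < |t − 2|/√2, which is < ε once |t − 2| < √2·ε.
Take δ = min(2, √2·ε). If 0 < |t − 2| < δ then t > 0 and |√t − √2| < |t − 2|/√2 < ε.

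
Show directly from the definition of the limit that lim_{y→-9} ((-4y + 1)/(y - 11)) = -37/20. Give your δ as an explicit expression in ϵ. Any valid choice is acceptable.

δ = min(10, (200/43)ϵ)

Let ϵ > 0. We want δ > 0 with 0 < |y + 9| < δ ⇒ |(-4y + 1)/(y - 11) + 37/20| < ϵ.
Combining over a common denominator, (-4y + 1)/(y - 11) + 37/20 = [(-4y + 1)·(-20) − 37·(y - 11)] / [(-20)·(y - 11)] = 43(y + 9) / ((-20)(y - 11)).
So |(-4y + 1)/(y - 11) + 37/20| = 43|y + 9| / (20·|y − 11|).
Restrict δ ≤ 10. Then |y + 9| < 10 gives |y − 11| = |(y + 9) + (-20)| ≥ 20 − 10 = 10.
Hence |(-4y + 1)/(y - 11) + 37/20| < 43|y + 9|/(20·10) = (43/200)|y + 9|, which is < ϵ once |y + 9| < (200/43)ϵ.
Take δ = min(10, (200/43)ϵ). Then 0 < |y + 9| < δ forces both bounds, so |(-4y + 1)/(y - 11) + 37/20| < ϵ.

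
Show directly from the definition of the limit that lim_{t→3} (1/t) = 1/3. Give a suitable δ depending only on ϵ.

δ = min(3/2, (9/2)ϵ)

Fix ϵ > 0. We seek δ > 0 such that 0 < |t − 3| < δ implies |1/t − (1/3)| < ϵ.
|1/t − (1/3)| = |3 − t|/(3·|t|) = |t − 3|/(3|t|).
Require δ ≤ 3/2 so that |t| > 3 − 3/2 = 3/2, hence 3|t| > 9/2.
Then |1/t − (1/3)| < |t − 3|/(9/2), which is < ϵ when |t − 3| < (9/2)ϵ.
Take δ = min(3/2, (9/2)ϵ). Then 0 < |t − 3| < δ gives both |t − 3| < 3/2 and |t − 3| < (9/2)ϵ, so |1/t − (1/3)| < ϵ.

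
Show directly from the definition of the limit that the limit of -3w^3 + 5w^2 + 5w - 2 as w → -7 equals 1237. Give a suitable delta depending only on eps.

Let eps > 0 be given. We want delta > 0 such that 0 < |w + 7| < delta implies |(-3w^3 + 5w^2 + 5w - 2) − 1237| < eps.
(-3w^3 + 5w^2 + 5w - 2) − 1237 = -3w^3 + 5w^2 + 5w - 1239 = (w + 7)(-3w^2 + 26w - 177).
So |(-3w^3 + 5w^2 + 5w - 2) − 1237| = |w + 7|·|-3w^2 + 26w - 177|.
Require delta ≤ 1. Then |w + 7| < 1 gives |w| < 8, and by the triangle inequality |-3w^2 + 26w - 177| ≤ 3·8^2 + 26·8 + 177 = 577.
Hence |(-3w^3 + 5w^2 + 5w - 2) − 1237| ≤ 577|w + 7| < eps provided |w + 7| < eps/577.
Choosing delta = min(1, eps/577) ensures both conditions, hence |(-3w^3 + 5w^2 + 5w - 2) − 1237| < eps.

delta = min(1, eps/577)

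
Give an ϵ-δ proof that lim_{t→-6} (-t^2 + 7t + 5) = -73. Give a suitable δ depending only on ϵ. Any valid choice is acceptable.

δ = min(2, ϵ/21)

Let ϵ > 0 be given. We want δ > 0 such that 0 < |t + 6| < δ implies |(-t^2 + 7t + 5) + 73| < ϵ.
(-t^2 + 7t + 5) + 73 = -t^2 + 7t + 78 = (t + 6)(-t + 13).
So |(-t^2 + 7t + 5) + 73| = |t + 6|·|-t + 13|.
Assume first that |t + 6| < 2, so |t| < 8. Then |-t + 13| ≤ 8 + 13 = 21.
Hence |(-t^2 + 7t + 5) + 73| ≤ 21|t + 6| < ϵ provided |t + 6| < ϵ/21.
Choosing δ = min(2, ϵ/21) ensures both conditions, hence |(-t^2 + 7t + 5) + 73| < ϵ.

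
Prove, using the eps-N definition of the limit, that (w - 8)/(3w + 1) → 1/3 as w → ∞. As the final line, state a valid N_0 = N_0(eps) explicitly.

Fix eps > 0. We seek N_0 > 0 such that w > N_0 implies |(w - 8)/(3w + 1) − (1/3)| < eps.
(w - 8)/(3w + 1) − (1/3) = (3(w - 8) − (3w + 1)) / (3(3w + 1)) = -25/(3(3w + 1)).
For w > 0 we have 3w + 1 > 3w, so |(w - 8)/(3w + 1) − (1/3)| = 25/(3(3w + 1)) < 25/(3·3w) = (25/9)/w.
Thus |(w - 8)/(3w + 1) − (1/3)| < eps whenever w > (25/9)/eps.
Take N_0 = (25/9)/eps. If w > N_0 then |(w - 8)/(3w + 1) − (1/3)| < (25/9)/w < eps.

N_0 = (25/9)/eps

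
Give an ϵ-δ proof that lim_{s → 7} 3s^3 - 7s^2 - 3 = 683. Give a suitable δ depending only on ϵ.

Fix ϵ > 0. We want δ > 0 such that 0 < |s − 7| < δ implies |(3s^3 - 7s^2 - 3) − 683| < ϵ.
(3s^3 - 7s^2 - 3) − 683 = 3s^3 - 7s^2 - 686 = (s − 7)(3s^2 + 14s + 98).
So |(3s^3 - 7s^2 - 3) − 683| = |s − 7|·|3s^2 + 14s + 98|.
Assume first that |s − 7| < 2, so |s| < 9. Then |3s^2 + 14s + 98| ≤ 3·9^2 + 14·9 + 98 = 467.
Hence |(3s^3 - 7s^2 - 3) − 683| ≤ 467|s − 7| < ϵ provided |s − 7| < ϵ/467.
Choosing δ = min(2, ϵ/467) ensures both conditions, hence |(3s^3 - 7s^2 - 3) − 683| < ϵ.

δ = min(2, ϵ/467)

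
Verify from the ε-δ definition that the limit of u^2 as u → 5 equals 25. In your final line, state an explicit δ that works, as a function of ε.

δ = min(1, ε/11)

Let ε > 0 be given. We seek δ > 0 with 0 < |u − 5| < δ ⇒ |u^2 − 25| < ε.
Factor: u^2 − 25 = (u − 5)(u + 5), so |u^2 − 25| = |u − 5|·|u + 5|.
Impose δ ≤ 1 so that |u| < 6; then |u + 5| ≤ 11.
Hence |u^2 − 25| ≤ 11|u − 5|, which is < ε once |u − 5| < ε/11.
Take δ = min(1, ε/11). If 0 < |u − 5| < δ then both bounds hold and |u^2 − 25| ≤ 11|u − 5| < 11·(ε/11) = ε.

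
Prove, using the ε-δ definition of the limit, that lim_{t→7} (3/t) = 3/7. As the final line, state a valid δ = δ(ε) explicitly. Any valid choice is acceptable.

δ = min(7/2, (49/6)ε)

Let ε > 0. We seek δ > 0 such that 0 < |t − 7| < δ implies |3/t − (3/7)| < ε.
|3/t − (3/7)| = 3·|7 − t|/(7·|t|) = 3|t − 7|/(7|t|).
Require δ ≤ 7/2 so that |t| > 7 − 7/2 = 7/2, hence 7|t| > 49/2.
Then |3/t − (3/7)| < 3|t − 7|/(49/2), which is < ε when |t − 7| < (49/6)ε.
Take δ = min(7/2, (49/6)ε). Then 0 < |t − 7| < δ gives both |t − 7| < 7/2 and |t − 7| < (49/6)ε, so |3/t − (3/7)| < ε.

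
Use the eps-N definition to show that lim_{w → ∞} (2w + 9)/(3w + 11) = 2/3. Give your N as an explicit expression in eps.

N = (5/9)/eps

Let eps > 0 be given. We seek N > 0 such that w > N implies |(2w + 9)/(3w + 11) − (2/3)| < eps.
(2w + 9)/(3w + 11) − (2/3) = (3(2w + 9) − 2(3w + 11)) / (3(3w + 11)) = 5/(3(3w + 11)).
For w > 0 we have 3w + 11 > 3w, so |(2w + 9)/(3w + 11) − (2/3)| = 5/(3(3w + 11)) < 5/(3·3w) = (5/9)/w.
Thus |(2w + 9)/(3w + 11) − (2/3)| < eps whenever w > (5/9)/eps.
Take N = (5/9)/eps. If w > N then |(2w + 9)/(3w + 11) − (2/3)| < (5/9)/w < eps.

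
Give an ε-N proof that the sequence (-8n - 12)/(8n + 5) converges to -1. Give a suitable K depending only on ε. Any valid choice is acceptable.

K = (7/8)/ε

Let ε > 0 be given. For n ≥ 1, |(-8n - 12)/(8n + 5) + 1| = |-56|/(8(8n + 5)) = 56/(8(8n + 5)).
Since 8n + 5 ≥ 8n for n ≥ 1, this is ≤ 56/(8·8n) = (7/8)/n.
So |(-8n - 12)/(8n + 5) + 1| < ε whenever n > (7/8)/ε.
Take K = (7/8)/ε. If n > K then |(-8n - 12)/(8n + 5) + 1| ≤ (7/8)/n < ε.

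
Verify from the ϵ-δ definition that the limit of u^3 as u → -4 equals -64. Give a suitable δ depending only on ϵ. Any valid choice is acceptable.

δ = min(2, ϵ/76)

Let ϵ > 0 be given. We seek δ > 0 with 0 < |u + 4| < δ ⇒ |u^3 + 64| < ϵ.
Factor: u^3 + 64 = (u + 4)(u^2 - 4u + 16), so |u^3 + 64| = |u + 4|·|u^2 - 4u + 16|.
Impose δ ≤ 2 so that |u| < 6; then |u^2 - 4u + 16| ≤ 76.
Hence |u^3 + 64| ≤ 76|u + 4|, which is < ϵ once |u + 4| < ϵ/76.
Take δ = min(2, ϵ/76). If 0 < |u + 4| < δ then both bounds hold and |u^3 + 64| ≤ 76|u + 4| < 76·(ϵ/76) = ϵ.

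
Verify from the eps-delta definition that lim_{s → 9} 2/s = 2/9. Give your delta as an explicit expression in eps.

Let eps > 0 be given. We seek delta > 0 such that 0 < |s − 9| < delta implies |2/s − (2/9)| < eps.
|2/s − (2/9)| = 2·|9 − s|/(9·|s|) = 2|s − 9|/(9|s|).
Restrict delta ≤ 9/2. Then |s − 9| < 9/2 gives |s| > 9/2, so 9|s| > 81/2.
Then |2/s − (2/9)| < 2|s − 9|/(81/2), which is < eps when |s − 9| < (81/4)eps.
Take delta = min(9/2, (81/4)eps). Then 0 < |s − 9| < delta gives both |s − 9| < 9/2 and |s − 9| < (81/4)eps, so |2/s − (2/9)| < eps.

delta = min(9/2, (81/4)eps)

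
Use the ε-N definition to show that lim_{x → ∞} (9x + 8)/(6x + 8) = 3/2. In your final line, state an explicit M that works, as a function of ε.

Suppose ε > 0. We seek M > 0 such that x > M implies |(9x + 8)/(6x + 8) − (3/2)| < ε.
(9x + 8)/(6x + 8) − (3/2) = (6(9x + 8) − 9(6x + 8)) / (6(6x + 8)) = -24/(6(6x + 8)).
For x > 0 we have 6x + 8 > 6x, so |(9x + 8)/(6x + 8) − (3/2)| = 24/(6(6x + 8)) < 24/(6·6x) = (2/3)/x.
Thus |(9x + 8)/(6x + 8) − (3/2)| < ε whenever x > (2/3)/ε.
Take M = (2/3)/ε. If x > M then |(9x + 8)/(6x + 8) − (3/2)| < (2/3)/x < ε.

M = (2/3)/ε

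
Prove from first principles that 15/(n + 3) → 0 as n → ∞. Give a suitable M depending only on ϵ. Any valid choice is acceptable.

Let ϵ > 0. For n ≥ 1, |15/(n + 3) − 0| = 15/(n + 3) ≤ 15/n.
We need 15/n < ϵ, i.e. n > 15/ϵ.
Take M = 15/ϵ. If n > M then |15/(n + 3)| ≤ 15/n < ϵ.

M = 15/ϵ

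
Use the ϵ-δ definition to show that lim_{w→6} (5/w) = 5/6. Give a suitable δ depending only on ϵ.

δ = min(3, (18/5)ϵ)

Let ϵ > 0 be given. We seek δ > 0 such that 0 < |w − 6| < δ implies |5/w − (5/6)| < ϵ.
|5/w − (5/6)| = 5·|6 − w|/(6·|w|) = 5|w − 6|/(6|w|).
Restrict δ ≤ 3. Then |w − 6| < 3 gives |w| > 3, so 6|w| > 18.
Then |5/w − (5/6)| < 5|w − 6|/18, which is < ϵ when |w − 6| < (18/5)ϵ.
Take δ = min(3, (18/5)ϵ). Then 0 < |w − 6| < δ gives both |w − 6| < 3 and |w − 6| < (18/5)ϵ, so |5/w − (5/6)| < ϵ.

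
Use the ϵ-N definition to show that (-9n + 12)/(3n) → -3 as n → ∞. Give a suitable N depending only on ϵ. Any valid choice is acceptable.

N = 4/ϵ

Fix ϵ > 0. For n ≥ 1, |(-9n + 12)/(3n) + 3| = |36|/(3(3n)) = 36/(3(3n)).
Since 3n ≥ 3n for n ≥ 1, this is ≤ 36/(3·3n) = 4/n.
So |(-9n + 12)/(3n) + 3| < ϵ whenever n > 4/ϵ.
Take N = 4/ϵ. If n > N then |(-9n + 12)/(3n) + 3| ≤ 4/n < ϵ.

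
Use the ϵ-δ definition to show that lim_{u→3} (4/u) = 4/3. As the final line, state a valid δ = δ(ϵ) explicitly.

δ = min(3/2, (9/8)ϵ)

Let ϵ > 0. We seek δ > 0 such that 0 < |u − 3| < δ implies |4/u − (4/3)| < ϵ.
|4/u − (4/3)| = 4·|3 − u|/(3·|u|) = 4|u − 3|/(3|u|).
Require δ ≤ 3/2 so that |u| > 3 − 3/2 = 3/2, hence 3|u| > 9/2.
Then |4/u − (4/3)| < 4|u − 3|/(9/2), which is < ϵ when |u − 3| < (9/8)ϵ.
Take δ = min(3/2, (9/8)ϵ). Then 0 < |u − 3| < δ gives both |u − 3| < 3/2 and |u − 3| < (9/8)ϵ, so |4/u − (4/3)| < ϵ.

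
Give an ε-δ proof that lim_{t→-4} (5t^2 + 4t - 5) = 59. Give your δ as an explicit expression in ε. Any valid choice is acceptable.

Let ε > 0 be given. We want δ > 0 such that 0 < |t + 4| < δ implies |(5t^2 + 4t - 5) − 59| < ε.
(5t^2 + 4t - 5) − 59 = 5t^2 + 4t - 64 = (t + 4)(5t - 16).
So |(5t^2 + 4t - 5) − 59| = |t + 4|·|5t - 16|.
Require δ ≤ 2. Then |t + 4| < 2 gives |t| < 6, and by the triangle inequality |5t - 16| ≤ 5·6 + 16 = 46.
Hence |(5t^2 + 4t - 5) − 59| ≤ 46|t + 4| < ε provided |t + 4| < ε/46.
Take δ = min(2, ε/46). Then 0 < |t + 4| < δ gives both |t + 4| < 2 and |t + 4| < ε/46, so |(5t^2 + 4t - 5) − 59| < ε.

δ = min(2, ε/46)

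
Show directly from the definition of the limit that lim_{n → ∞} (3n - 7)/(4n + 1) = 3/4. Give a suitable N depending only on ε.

N = (31/16)/ε

Let ε > 0. For n ≥ 1, |(3n - 7)/(4n + 1) − (3/4)| = |-31|/(4(4n + 1)) = 31/(4(4n + 1)).
Since 4n + 1 ≥ 4n for n ≥ 1, this is ≤ 31/(4·4n) = (31/16)/n.
So |(3n - 7)/(4n + 1) − (3/4)| < ε whenever n > (31/16)/ε.
Take N = (31/16)/ε. If n > N then |(3n - 7)/(4n + 1) − (3/4)| ≤ (31/16)/n < ε.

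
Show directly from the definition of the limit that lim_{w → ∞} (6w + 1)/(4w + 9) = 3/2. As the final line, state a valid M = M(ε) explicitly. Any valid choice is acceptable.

M = (25/8)/ε

Suppose ε > 0. We seek M > 0 such that w > M implies |(6w + 1)/(4w + 9) − (3/2)| < ε.
(6w + 1)/(4w + 9) − (3/2) = (4(6w + 1) − 6(4w + 9)) / (4(4w + 9)) = -50/(4(4w + 9)).
For w > 0 we have 4w + 9 > 4w, so |(6w + 1)/(4w + 9) − (3/2)| = 50/(4(4w + 9)) < 50/(4·4w) = (25/8)/w.
Thus |(6w + 1)/(4w + 9) − (3/2)| < ε whenever w > (25/8)/ε.
Take M = (25/8)/ε. If w > M then |(6w + 1)/(4w + 9) − (3/2)| < (25/8)/w < ε.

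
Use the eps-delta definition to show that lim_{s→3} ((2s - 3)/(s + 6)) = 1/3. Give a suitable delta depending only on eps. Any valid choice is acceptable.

Let eps > 0. We want delta > 0 with 0 < |s − 3| < delta ⇒ |(2s - 3)/(s + 6) − (1/3)| < eps.
Combining over a common denominator, (2s - 3)/(s + 6) − (1/3) = [(2s - 3)·9 − 3·(s + 6)] / [9·(s + 6)] = 15(s − 3) / (9(s + 6)).
So |(2s - 3)/(s + 6) − (1/3)| = 15|s − 3| / (9·|s + 6|).
Require delta ≤ 9/2, so |s + 6| ≥ |9| − |s − 3| > 9 − 9/2 = 9/2.
Hence |(2s - 3)/(s + 6) − (1/3)| < 15|s − 3|/(9·(9/2)) = (10/27)|s − 3|, which is < eps once |s − 3| < (27/10)eps.
Take delta = min(9/2, (27/10)eps). Then 0 < |s − 3| < delta forces both bounds, so |(2s - 3)/(s + 6) − (1/3)| < eps.

delta = min(9/2, (27/10)eps)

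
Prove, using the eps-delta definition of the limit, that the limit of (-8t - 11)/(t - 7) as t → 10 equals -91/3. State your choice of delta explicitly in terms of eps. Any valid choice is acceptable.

Let eps > 0. We want delta > 0 with 0 < |t − 10| < delta ⇒ |(-8t - 11)/(t - 7) + 91/3| < eps.
Combining over a common denominator, (-8t - 11)/(t - 7) + 91/3 = [(-8t - 11)·3 − (-91)·(t - 7)] / [3·(t - 7)] = 67(t − 10) / (3(t - 7)).
So |(-8t - 11)/(t - 7) + 91/3| = 67|t − 10| / (3·|t − 7|).
Require delta ≤ 3/2, so |t − 7| ≥ |3| − |t − 10| > 3 − 3/2 = 3/2.
Hence |(-8t - 11)/(t - 7) + 91/3| < 67|t − 10|/(3·(3/2)) = (134/9)|t − 10|, which is < eps once |t − 10| < (9/134)eps.
Take delta = min(3/2, (9/134)eps). Then 0 < |t − 10| < delta forces both bounds, so |(-8t - 11)/(t - 7) + 91/3| < eps.

delta = min(3/2, (9/134)eps)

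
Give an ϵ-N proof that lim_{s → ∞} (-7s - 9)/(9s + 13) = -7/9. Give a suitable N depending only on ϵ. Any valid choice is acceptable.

N = (10/81)/ϵ

Let ϵ > 0 be given. We seek N > 0 such that s > N implies |(-7s - 9)/(9s + 13) + 7/9| < ϵ.
(-7s - 9)/(9s + 13) + 7/9 = (9(-7s - 9) − (-7)(9s + 13)) / (9(9s + 13)) = 10/(9(9s + 13)).
For s > 0 we have 9s + 13 > 9s, so |(-7s - 9)/(9s + 13) + 7/9| = 10/(9(9s + 13)) < 10/(9·9s) = (10/81)/s.
Thus |(-7s - 9)/(9s + 13) + 7/9| < ϵ whenever s > (10/81)/ϵ.
Take N = (10/81)/ϵ. If s > N then |(-7s - 9)/(9s + 13) + 7/9| < (10/81)/s < ϵ.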